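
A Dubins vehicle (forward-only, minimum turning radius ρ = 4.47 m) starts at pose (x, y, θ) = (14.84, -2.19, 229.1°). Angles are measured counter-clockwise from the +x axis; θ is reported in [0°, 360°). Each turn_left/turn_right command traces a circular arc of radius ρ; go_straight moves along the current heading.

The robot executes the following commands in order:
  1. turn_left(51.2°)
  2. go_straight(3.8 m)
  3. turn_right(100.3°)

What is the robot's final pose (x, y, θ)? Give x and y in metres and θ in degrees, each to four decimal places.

(10.1022, -14.9239, 180.0000°)

set_pose: (x, y, θ) = (14.8400, -2.1900, 229.1000°), ρ = 4.47
turn_left(51.2°): centre at ρ to the left, rotate +51.2° → (13.8207, -5.9159, 280.3000°)
go_straight(3.8): x += 3.8·cos θ, y += 3.8·sin θ → (14.5001, -9.6547, 280.3000°)
turn_right(100.3°): centre at ρ to the right, rotate −100.3° → (10.1022, -14.9239, 180.0000°)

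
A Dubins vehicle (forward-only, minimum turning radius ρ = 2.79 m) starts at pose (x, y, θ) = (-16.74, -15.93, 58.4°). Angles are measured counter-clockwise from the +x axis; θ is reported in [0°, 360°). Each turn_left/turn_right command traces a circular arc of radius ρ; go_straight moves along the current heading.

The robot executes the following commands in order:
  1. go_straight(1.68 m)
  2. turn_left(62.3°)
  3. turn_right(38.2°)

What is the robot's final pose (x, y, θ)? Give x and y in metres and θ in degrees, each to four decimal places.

(-16.2042, -9.8242, 82.5000°)

set_pose: (x, y, θ) = (-16.7400, -15.9300, 58.4000°), ρ = 2.79
go_straight(1.68): x += 1.68·cos θ, y += 1.68·sin θ → (-15.8597, -14.4991, 58.4000°)
turn_left(62.3°): centre at ρ to the left, rotate +62.3° → (-15.8370, -11.6128, 120.7000°)
turn_right(38.2°): centre at ρ to the right, rotate −38.2° → (-16.2042, -9.8242, 82.5000°)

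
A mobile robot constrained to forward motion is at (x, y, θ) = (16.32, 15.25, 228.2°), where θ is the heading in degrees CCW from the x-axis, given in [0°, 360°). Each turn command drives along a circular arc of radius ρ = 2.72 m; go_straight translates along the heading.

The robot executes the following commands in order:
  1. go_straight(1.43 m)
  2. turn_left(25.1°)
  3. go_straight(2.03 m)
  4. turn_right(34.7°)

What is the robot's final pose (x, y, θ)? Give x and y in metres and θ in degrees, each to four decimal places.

(13.2976, 9.8641, 218.6000°)

set_pose: (x, y, θ) = (16.3200, 15.2500, 228.2000°), ρ = 2.72
go_straight(1.43): x += 1.43·cos θ, y += 1.43·sin θ → (15.3669, 14.1840, 228.2000°)
turn_left(25.1°): centre at ρ to the left, rotate +25.1° → (14.7893, 13.1526, 253.3000°)
go_straight(2.03): x += 2.03·cos θ, y += 2.03·sin θ → (14.2059, 11.2082, 253.3000°)
turn_right(34.7°): centre at ρ to the right, rotate −34.7° → (13.2976, 9.8641, 218.6000°)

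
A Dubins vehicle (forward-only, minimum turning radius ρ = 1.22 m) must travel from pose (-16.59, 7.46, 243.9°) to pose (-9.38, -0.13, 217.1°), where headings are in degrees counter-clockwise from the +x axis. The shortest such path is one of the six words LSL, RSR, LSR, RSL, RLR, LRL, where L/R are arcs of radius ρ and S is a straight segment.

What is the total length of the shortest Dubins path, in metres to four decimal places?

Let ψ = atan2(Δy, Δx) = atan2(-7.59, 7.21) = -46.4708° be the start→goal bearing.
Normalize: d = |goal − start| / ρ = 10.468629/1.22 = 8.580844, α = (θ_start − ψ) mod 360° = 290.3708° = 5.067926 rad, β = (θ_goal − ψ) mod 360° = 263.5708° = 4.600178 rad.
Common terms: sin α = -0.937460, cos α = 0.348094, sin β = -0.993711, cos β = -0.111976, cos(α−β) = 0.892586, d² = 73.630879. Work in radians in the unit-radius frame; every candidate has L = ρ·(t + p + q).
LSL: p² = 2 + d² − 2cos(α−β) + 2d(sin α − sin β) = 74.811075; p = √p² = 8.649340; φ = atan2(cos β − cos α, d + sin α − sin β) = -0.053216 rad; t = (φ − α) mod 2π = 1.162043 rad, q = (β − φ) mod 2π = 4.653394 rad → L = 1.22·(1.162043 + 8.649340 + 4.653394) = 1.22·14.464777 = 17.647028 m
RSR: p² = 2 + d² − 2cos(α−β) + 2d(sin β − sin α) = 72.880339; p = √p² = 8.536998; φ = atan2(cos α − cos β, d − sin α + sin β) = 0.053917 rad; t = (α − φ) mod 2π = 5.014009 rad, q = (φ − β) mod 2π = 1.736925 rad → L = 1.22·(5.014009 + 8.536998 + 1.736925) = 1.22·15.287932 = 18.651277 m
LSR: p² = d² − 2 + 2cos(α−β) + 2d(sin α + sin β) = 40.273905; p = √p² = 6.346172; φ = atan2(−cos α − cos β, d + sin α + sin β) − atan2(−2, p) = 0.269804 rad; t = (φ − α) mod 2π = 1.485064 rad, q = (φ − β) mod 2π = 1.952812 rad → L = 1.22·(1.485064 + 6.346172 + 1.952812) = 1.22·9.784048 = 11.936538 m
RSL: p² = d² − 2 + 2cos(α−β) − 2d(sin α + sin β) = 106.558196; p = √p² = 10.322703; φ = atan2(cos α + cos β, d − sin α − sin β) − atan2(2, p) = -0.168919 rad; t = (α − φ) mod 2π = 5.236845 rad, q = (β − φ) mod 2π = 4.769097 rad → L = 1.22·(5.236845 + 10.322703 + 4.769097) = 1.22·20.328644 = 24.800946 m
RLR: c = (6 − d² + 2cos(α−β) + 2d(sin α − sin β))/8 = -8.110042, |c| > 1 → infeasible
LRL: c = (6 − d² + 2cos(α−β) − 2d(sin α − sin β))/8 = -8.351384, |c| > 1 → infeasible
Shortest: LSR with L = 11.936538 m ≈ 11.9365 m

11.9365 m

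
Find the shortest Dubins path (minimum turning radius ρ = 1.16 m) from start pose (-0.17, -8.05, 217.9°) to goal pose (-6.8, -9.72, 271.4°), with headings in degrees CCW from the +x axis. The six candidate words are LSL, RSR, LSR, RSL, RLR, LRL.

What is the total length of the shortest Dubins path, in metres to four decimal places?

Let ψ = atan2(Δy, Δx) = atan2(-1.67, -6.63) = -165.8621° be the start→goal bearing.
Normalize: d = |goal − start| / ρ = 6.837090/1.16 = 5.894043, α = (θ_start − ψ) mod 360° = 23.7621° = 0.414727 rad, β = (θ_goal − ψ) mod 360° = 77.2621° = 1.348479 rad.
Common terms: sin α = 0.402940, cos α = 0.915226, sin β = 0.975389, cos β = 0.220491, cos(α−β) = 0.594823, d² = 34.739744. Work in radians in the unit-radius frame; every candidate has L = ρ·(t + p + q).
LSL: p² = 2 + d² − 2cos(α−β) + 2d(sin α − sin β) = 28.802026; p = √p² = 5.366752; φ = atan2(cos β − cos α, d + sin α − sin β) = -0.129816 rad; t = (φ − α) mod 2π = 5.738642 rad, q = (β − φ) mod 2π = 1.478295 rad → L = 1.16·(5.738642 + 5.366752 + 1.478295) = 1.16·12.583688 = 14.597079 m
RSR: p² = 2 + d² − 2cos(α−β) + 2d(sin β − sin α) = 42.298171; p = √p² = 6.503704; φ = atan2(cos α − cos β, d − sin α + sin β) = 0.107026 rad; t = (α − φ) mod 2π = 0.307702 rad, q = (φ − β) mod 2π = 5.041732 rad → L = 1.16·(0.307702 + 6.503704 + 5.041732) = 1.16·11.853139 = 13.749641 m
LSR: p² = d² − 2 + 2cos(α−β) + 2d(sin α + sin β) = 50.177257; p = √p² = 7.083591; φ = atan2(−cos α − cos β, d + sin α + sin β) − atan2(−2, p) = 0.120262 rad; t = (φ − α) mod 2π = 5.988720 rad, q = (φ − β) mod 2π = 5.054969 rad → L = 1.16·(5.988720 + 7.083591 + 5.054969) = 1.16·18.127280 = 21.027645 m
RSL: p² = d² − 2 + 2cos(α−β) − 2d(sin α + sin β) = 17.681523; p = √p² = 4.204940; φ = atan2(cos α + cos β, d − sin α − sin β) − atan2(2, p) = -0.197570 rad; t = (α − φ) mod 2π = 0.612297 rad, q = (β − φ) mod 2π = 1.546049 rad → L = 1.16·(0.612297 + 4.204940 + 1.546049) = 1.16·6.363286 = 7.381412 m
RLR: c = (6 − d² + 2cos(α−β) + 2d(sin α − sin β))/8 = -4.287271, |c| > 1 → infeasible
LRL: c = (6 − d² + 2cos(α−β) − 2d(sin α − sin β))/8 = -2.600253, |c| > 1 → infeasible
Shortest: RSL with L = 7.381412 m ≈ 7.3814 m

7.3814 m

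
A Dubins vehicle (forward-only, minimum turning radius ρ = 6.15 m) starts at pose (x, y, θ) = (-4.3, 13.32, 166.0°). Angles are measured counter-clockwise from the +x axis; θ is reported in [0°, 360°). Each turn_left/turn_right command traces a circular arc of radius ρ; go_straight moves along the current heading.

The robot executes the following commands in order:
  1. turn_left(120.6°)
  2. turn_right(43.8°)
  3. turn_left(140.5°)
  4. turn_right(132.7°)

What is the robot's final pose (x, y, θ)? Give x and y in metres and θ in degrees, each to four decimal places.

(4.0307, -15.1233, 250.6000°)

set_pose: (x, y, θ) = (-4.3000, 13.3200, 166.0000°), ρ = 6.15
turn_left(120.6°): centre at ρ to the left, rotate +120.6° → (-11.6815, 5.5957, 286.6000°)
turn_right(43.8°): centre at ρ to the right, rotate −43.8° → (-12.1053, 1.0276, 242.8000°)
turn_left(140.5°): centre at ρ to the left, rotate +140.5° → (-4.2028, -7.4320, 383.3000° ≡ 23.3000°)
turn_right(132.7°): centre at ρ to the right, rotate −132.7° → (4.0307, -15.1233, -109.4000° ≡ 250.6000°)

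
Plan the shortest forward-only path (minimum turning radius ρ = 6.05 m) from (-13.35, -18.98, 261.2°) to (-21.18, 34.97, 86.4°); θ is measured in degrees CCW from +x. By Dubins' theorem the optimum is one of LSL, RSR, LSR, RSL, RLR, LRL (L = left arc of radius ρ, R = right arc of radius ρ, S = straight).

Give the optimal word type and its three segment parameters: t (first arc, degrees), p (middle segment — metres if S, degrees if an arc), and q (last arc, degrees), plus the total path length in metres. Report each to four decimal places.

RSL: t = 175.7490°, p = 52.6104 m, q = 0.9490°, L = 71.2683 m

Let ψ = atan2(Δy, Δx) = atan2(53.95, -7.83) = 98.2579° be the start→goal bearing.
Normalize: d = |goal − start| / ρ = 54.515240/6.05 = 9.010783, α = (θ_start − ψ) mod 360° = 162.9421° = 2.843876 rad, β = (θ_goal − ψ) mod 360° = 348.1421° = 6.076225 rad.
Common terms: sin α = 0.293338, cos α = -0.956009, sin β = -0.205486, cos β = 0.978660, cos(α−β) = -0.995884, d² = 81.194219. Work in radians in the unit-radius frame; every candidate has L = ρ·(t + p + q).
LSL: p² = 2 + d² − 2cos(α−β) + 2d(sin α − sin β) = 94.175578; p = √p² = 9.704410; φ = atan2(cos β − cos α, d + sin α − sin β) = 0.200705 rad; t = (φ − α) mod 2π = 3.640014 rad, q = (β − φ) mod 2π = 5.875521 rad → L = 6.05·(3.640014 + 9.704410 + 5.875521) = 6.05·19.219945 = 116.280669 m
RSR: p² = 2 + d² − 2cos(α−β) + 2d(sin β − sin α) = 76.196397; p = √p² = 8.729055; φ = atan2(cos α − cos β, d − sin α + sin β) = -0.223491 rad; t = (α − φ) mod 2π = 3.067367 rad, q = (φ − β) mod 2π = 6.266654 rad → L = 6.05·(3.067367 + 8.729055 + 6.266654) = 6.05·18.063076 = 109.281607 m
LSR: p² = d² − 2 + 2cos(α−β) + 2d(sin α + sin β) = 78.785695; p = √p² = 8.876131; φ = atan2(−cos α − cos β, d + sin α + sin β) − atan2(−2, p) = 0.219133 rad; t = (φ − α) mod 2π = 3.658442 rad, q = (φ − β) mod 2π = 0.426093 rad → L = 6.05·(3.658442 + 8.876131 + 0.426093) = 6.05·12.960666 = 78.412027 m
RSL: p² = d² − 2 + 2cos(α−β) − 2d(sin α + sin β) = 75.619205; p = √p² = 8.695930; φ = atan2(cos α + cos β, d − sin α − sin β) − atan2(2, p) = -0.223523 rad; t = (α − φ) mod 2π = 3.067398 rad, q = (β − φ) mod 2π = 0.016563 rad → L = 6.05·(3.067398 + 8.695930 + 0.016563) = 6.05·11.779892 = 71.268345 m
RLR: c = (6 − d² + 2cos(α−β) + 2d(sin α − sin β))/8 = -8.524550, |c| > 1 → infeasible
LRL: c = (6 − d² + 2cos(α−β) − 2d(sin α − sin β))/8 = -10.771947, |c| > 1 → infeasible
Shortest: RSL with L = 71.268345 m ≈ 71.2683 m
Convert RSL to answer units (arcs ×180/π): t = 3.067398·180/π = 175.7490°, p = ρ·p = 6.05·8.695930 = 52.6104 m, q = 0.016563·180/π = 0.9490°, L = 71.2683 m.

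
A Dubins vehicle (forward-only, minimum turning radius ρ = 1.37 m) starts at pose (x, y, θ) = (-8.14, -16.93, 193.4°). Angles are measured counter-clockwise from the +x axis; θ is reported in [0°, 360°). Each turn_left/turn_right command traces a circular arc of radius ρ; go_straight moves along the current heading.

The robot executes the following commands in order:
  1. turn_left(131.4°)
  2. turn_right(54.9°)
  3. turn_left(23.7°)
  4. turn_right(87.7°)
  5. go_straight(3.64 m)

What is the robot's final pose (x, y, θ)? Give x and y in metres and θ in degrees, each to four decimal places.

set_pose: (x, y, θ) = (-8.1400, -16.9300, 193.4000°), ρ = 1.37
turn_left(131.4°): centre at ρ to the left, rotate +131.4° → (-8.6122, -19.3822, 324.8000°)
turn_right(54.9°): centre at ρ to the right, rotate −54.9° → (-8.0319, -20.5041, 269.9000°)
turn_left(23.7°): centre at ρ to the left, rotate +23.7° → (-7.9174, -21.0549, 293.6000°)
turn_right(87.7°): centre at ρ to the right, rotate −87.7° → (-8.5743, -22.8358, 205.9000°)
go_straight(3.64): x += 3.64·cos θ, y += 3.64·sin θ → (-11.8487, -24.4258, 205.9000°)

(-11.8487, -24.4258, 205.9000°)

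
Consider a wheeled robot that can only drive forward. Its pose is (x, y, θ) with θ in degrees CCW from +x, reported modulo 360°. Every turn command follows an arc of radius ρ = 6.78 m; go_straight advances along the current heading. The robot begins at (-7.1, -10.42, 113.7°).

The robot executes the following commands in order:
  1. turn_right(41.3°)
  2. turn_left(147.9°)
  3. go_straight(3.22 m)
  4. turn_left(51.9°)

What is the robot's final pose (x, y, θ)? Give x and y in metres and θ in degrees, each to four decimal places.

(-23.0479, -5.9376, 272.2000°)

set_pose: (x, y, θ) = (-7.1000, -10.4200, 113.7000°), ρ = 6.78
turn_right(41.3°): centre at ρ to the right, rotate −41.3° → (-7.3544, -5.6447, 72.4000°)
turn_left(147.9°): centre at ρ to the left, rotate +147.9° → (-18.2023, 1.5762, 220.3000°)
go_straight(3.22): x += 3.22·cos θ, y += 3.22·sin θ → (-20.6581, -0.5064, 220.3000°)
turn_left(51.9°): centre at ρ to the left, rotate +51.9° → (-23.0479, -5.9376, 272.2000°)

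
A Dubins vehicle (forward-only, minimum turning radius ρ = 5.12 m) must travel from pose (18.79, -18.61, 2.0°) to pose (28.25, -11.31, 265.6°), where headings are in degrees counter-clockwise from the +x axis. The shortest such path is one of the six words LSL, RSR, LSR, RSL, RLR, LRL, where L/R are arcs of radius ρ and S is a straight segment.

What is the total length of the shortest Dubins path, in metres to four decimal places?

Let ψ = atan2(Δy, Δx) = atan2(7.30, 9.46) = 37.6563° be the start→goal bearing.
Normalize: d = |goal − start| / ρ = 11.949125/5.12 = 2.333814, α = (θ_start − ψ) mod 360° = 324.3437° = 5.660865 rad, β = (θ_goal − ψ) mod 360° = 227.9437° = 3.978368 rad.
Common terms: sin α = -0.582922, cos α = 0.812528, sin β = -0.742487, cos β = -0.669860, cos(α−β) = -0.111469, d² = 5.446686. Work in radians in the unit-radius frame; every candidate has L = ρ·(t + p + q).
LSL: p² = 2 + d² − 2cos(α−β) + 2d(sin α − sin β) = 8.414415; p = √p² = 2.900761; φ = atan2(cos β − cos α, d + sin α − sin β) = -0.536388 rad; t = (φ − α) mod 2π = 0.085932 rad, q = (β − φ) mod 2π = 4.514756 rad → L = 5.12·(0.085932 + 2.900761 + 4.514756) = 5.12·7.501449 = 38.407419 m
RSR: p² = 2 + d² − 2cos(α−β) + 2d(sin β − sin α) = 6.924832; p = √p² = 2.631508; φ = atan2(cos α − cos β, d − sin α + sin β) = 0.598402 rad; t = (α − φ) mod 2π = 5.062463 rad, q = (φ − β) mod 2π = 2.903219 rad → L = 5.12·(5.062463 + 2.631508 + 2.903219) = 5.12·10.597190 = 54.257614 m
LSR: p² = d² − 2 + 2cos(α−β) + 2d(sin α + sin β) = -2.962765 < 0 → infeasible
RSL: p² = d² − 2 + 2cos(α−β) − 2d(sin α + sin β) = 9.410261; p = √p² = 3.067615; φ = atan2(cos α + cos β, d − sin α − sin β) − atan2(2, p) = -0.538792 rad; t = (α − φ) mod 2π = 6.199657 rad, q = (β − φ) mod 2π = 4.517160 rad → L = 5.12·(6.199657 + 3.067615 + 4.517160) = 5.12·13.784432 = 70.576291 m
RLR: c = (6 − d² + 2cos(α−β) + 2d(sin α − sin β))/8 = 0.134396; p = 2π − arccos c = 4.847193 rad; φ = atan2(cos α − cos β, d − sin α + sin β) = 0.598402 rad; t = (α − φ + p/2) mod 2π = 1.202874 rad, q = (α − β − t + p) mod 2π = 5.326816 rad → L = 5.12·(1.202874 + 4.847193 + 5.326816) = 5.12·11.376883 = 58.249642 m
LRL: c = (6 − d² + 2cos(α−β) − 2d(sin α − sin β))/8 = -0.051802; p = 2π − arccos c = 4.660564 rad; φ = atan2(cos β − cos α, d + sin α − sin β) = -0.536388 rad; t = (φ − α + p/2) mod 2π = 2.416214 rad, q = (β − α − t + p) mod 2π = 0.561853 rad → L = 5.12·(2.416214 + 4.660564 + 0.561853) = 5.12·7.638630 = 39.109788 m
Shortest: LSL with L = 38.407419 m ≈ 38.4074 m

38.4074 m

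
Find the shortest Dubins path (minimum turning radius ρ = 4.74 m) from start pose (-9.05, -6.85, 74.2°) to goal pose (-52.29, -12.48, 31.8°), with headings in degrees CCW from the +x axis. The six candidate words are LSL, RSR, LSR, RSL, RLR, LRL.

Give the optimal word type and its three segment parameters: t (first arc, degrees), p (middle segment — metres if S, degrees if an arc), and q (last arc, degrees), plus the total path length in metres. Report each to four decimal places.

LSR: t = 137.1605°, p = 36.5937 m, q = 179.5605°, L = 62.7956 m

Let ψ = atan2(Δy, Δx) = atan2(-5.63, -43.24) = -172.5816° be the start→goal bearing.
Normalize: d = |goal − start| / ρ = 43.604983/4.74 = 9.199363, α = (θ_start − ψ) mod 360° = 246.7816° = 4.307152 rad, β = (θ_goal − ψ) mod 360° = 204.3816° = 3.567132 rad.
Common terms: sin α = -0.919009, cos α = -0.394237, sin β = -0.412812, cos β = -0.910816, cos(α−β) = 0.738455, d² = 84.628287. Work in radians in the unit-radius frame; every candidate has L = ρ·(t + p + q).
LSL: p² = 2 + d² − 2cos(α−β) + 2d(sin α − sin β) = 75.838003; p = √p² = 8.708502; φ = atan2(cos β − cos α, d + sin α − sin β) = -0.059354 rad; t = (φ − α) mod 2π = 1.916680 rad, q = (β − φ) mod 2π = 3.626486 rad → L = 4.74·(1.916680 + 8.708502 + 3.626486) = 4.74·14.251667 = 67.552904 m
RSR: p² = 2 + d² − 2cos(α−β) + 2d(sin β − sin α) = 94.464750; p = √p² = 9.719298; φ = atan2(cos α − cos β, d − sin α + sin β) = 0.053175 rad; t = (α − φ) mod 2π = 4.253977 rad, q = (φ − β) mod 2π = 2.769228 rad → L = 4.74·(4.253977 + 9.719298 + 2.769228) = 4.74·16.742503 = 79.359463 m
LSR: p² = d² − 2 + 2cos(α−β) + 2d(sin α + sin β) = 59.601383; p = √p² = 7.720193; φ = atan2(−cos α − cos β, d + sin α + sin β) − atan2(−2, p) = 0.417870 rad; t = (φ − α) mod 2π = 2.393903 rad, q = (φ − β) mod 2π = 3.133923 rad → L = 4.74·(2.393903 + 7.720193 + 3.133923) = 4.74·13.248019 = 62.795609 m
RSL: p² = d² − 2 + 2cos(α−β) − 2d(sin α + sin β) = 108.609012; p = √p² = 10.421565; φ = atan2(cos α + cos β, d − sin α − sin β) − atan2(2, p) = -0.312899 rad; t = (α − φ) mod 2π = 4.620050 rad, q = (β − φ) mod 2π = 3.880031 rad → L = 4.74·(4.620050 + 10.421565 + 3.880031) = 4.74·18.921646 = 89.688603 m
RLR: c = (6 − d² + 2cos(α−β) + 2d(sin α − sin β))/8 = -10.808094, |c| > 1 → infeasible
LRL: c = (6 − d² + 2cos(α−β) − 2d(sin α − sin β))/8 = -8.479750, |c| > 1 → infeasible
Shortest: LSR with L = 62.795609 m ≈ 62.7956 m
Convert LSR to answer units (arcs ×180/π): t = 2.393903·180/π = 137.1605°, p = ρ·p = 4.74·7.720193 = 36.5937 m, q = 3.133923·180/π = 179.5605°, L = 62.7956 m.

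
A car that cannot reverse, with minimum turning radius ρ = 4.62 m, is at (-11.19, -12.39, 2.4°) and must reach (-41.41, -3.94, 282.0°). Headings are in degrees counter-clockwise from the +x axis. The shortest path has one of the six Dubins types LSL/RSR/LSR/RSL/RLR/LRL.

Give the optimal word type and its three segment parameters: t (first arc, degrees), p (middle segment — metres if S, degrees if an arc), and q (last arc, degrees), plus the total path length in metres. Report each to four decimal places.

Let ψ = atan2(Δy, Δx) = atan2(8.45, -30.22) = 164.3781° be the start→goal bearing.
Normalize: d = |goal − start| / ρ = 31.379148/4.62 = 6.792023, α = (θ_start − ψ) mod 360° = 198.0219° = 3.456133 rad, β = (θ_goal − ψ) mod 360° = 117.6219° = 2.052889 rad.
Common terms: sin α = -0.309380, cos α = -0.950939, sin β = 0.886027, cos β = -0.463634, cos(α−β) = 0.166769, d² = 46.131580. Work in radians in the unit-radius frame; every candidate has L = ρ·(t + p + q).
LSL: p² = 2 + d² − 2cos(α−β) + 2d(sin α − sin β) = 31.559585; p = √p² = 5.617792; φ = atan2(cos β − cos α, d + sin α − sin β) = 0.086852 rad; t = (φ − α) mod 2π = 2.913904 rad, q = (β − φ) mod 2π = 1.966036 rad → L = 4.62·(2.913904 + 5.617792 + 1.966036) = 4.62·10.497732 = 48.499524 m
RSR: p² = 2 + d² − 2cos(α−β) + 2d(sin β − sin α) = 64.036500; p = √p² = 8.002281; φ = atan2(cos α − cos β, d − sin α + sin β) = -0.060933 rad; t = (α − φ) mod 2π = 3.517067 rad, q = (φ − β) mod 2π = 4.169363 rad → L = 4.62·(3.517067 + 8.002281 + 4.169363) = 4.62·15.688711 = 72.481845 m
LSR: p² = d² − 2 + 2cos(α−β) + 2d(sin α + sin β) = 52.298320; p = √p² = 7.231758; φ = atan2(−cos α − cos β, d + sin α + sin β) − atan2(−2, p) = 0.459478 rad; t = (φ − α) mod 2π = 3.286530 rad, q = (φ − β) mod 2π = 4.689775 rad → L = 4.62·(3.286530 + 7.231758 + 4.689775) = 4.62·15.208062 = 70.261247 m
RSL: p² = d² − 2 + 2cos(α−β) − 2d(sin α + sin β) = 36.631916; p = √p² = 6.052431; φ = atan2(cos α + cos β, d − sin α − sin β) − atan2(2, p) = -0.542930 rad; t = (α − φ) mod 2π = 3.999063 rad, q = (β − φ) mod 2π = 2.595819 rad → L = 4.62·(3.999063 + 6.052431 + 2.595819) = 4.62·12.647313 = 58.430584 m
RLR: c = (6 − d² + 2cos(α−β) + 2d(sin α − sin β))/8 = -7.004563, |c| > 1 → infeasible
LRL: c = (6 − d² + 2cos(α−β) − 2d(sin α − sin β))/8 = -2.944948, |c| > 1 → infeasible
Shortest: LSL with L = 48.499524 m ≈ 48.4995 m
Convert LSL to answer units (arcs ×180/π): t = 2.913904·180/π = 166.9544°, p = ρ·p = 4.62·5.617792 = 25.9542 m, q = 1.966036·180/π = 112.6456°, L = 48.4995 m.

LSL: t = 166.9544°, p = 25.9542 m, q = 112.6456°, L = 48.4995 m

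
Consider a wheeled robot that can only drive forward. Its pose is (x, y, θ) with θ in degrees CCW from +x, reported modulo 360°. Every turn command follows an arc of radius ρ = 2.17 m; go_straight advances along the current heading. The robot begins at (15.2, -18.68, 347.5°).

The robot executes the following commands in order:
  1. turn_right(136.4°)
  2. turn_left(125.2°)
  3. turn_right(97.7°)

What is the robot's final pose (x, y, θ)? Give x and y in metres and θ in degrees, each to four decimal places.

(17.0798, -29.6193, 238.6000°)

set_pose: (x, y, θ) = (15.2000, -18.6800, 347.5000°), ρ = 2.17
turn_right(136.4°): centre at ρ to the right, rotate −136.4° → (15.8512, -22.6567, 211.1000°)
turn_left(125.2°): centre at ρ to the left, rotate +125.2° → (16.0999, -26.5017, 336.3000°)
turn_right(97.7°): centre at ρ to the right, rotate −97.7° → (17.0798, -29.6193, 238.6000°)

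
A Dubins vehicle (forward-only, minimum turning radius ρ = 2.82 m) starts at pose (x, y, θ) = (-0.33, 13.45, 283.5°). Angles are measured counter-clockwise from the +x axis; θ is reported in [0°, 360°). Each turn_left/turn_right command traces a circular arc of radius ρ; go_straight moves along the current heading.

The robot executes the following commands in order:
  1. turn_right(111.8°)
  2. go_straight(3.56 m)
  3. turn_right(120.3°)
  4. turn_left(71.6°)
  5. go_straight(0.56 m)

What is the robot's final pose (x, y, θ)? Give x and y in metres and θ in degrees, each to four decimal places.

(-8.9425, 18.8298, 123.0000°)

set_pose: (x, y, θ) = (-0.3300, 13.4500, 283.5000°), ρ = 2.82
turn_right(111.8°): centre at ρ to the right, rotate −111.8° → (-3.4792, 10.0012, 171.7000°)
go_straight(3.56): x += 3.56·cos θ, y += 3.56·sin θ → (-7.0019, 10.5151, 171.7000°)
turn_right(120.3°): centre at ρ to the right, rotate −120.3° → (-8.7987, 15.0649, 51.4000°)
turn_left(71.6°): centre at ρ to the left, rotate +71.6° → (-8.6375, 18.3602, 123.0000°)
go_straight(0.56): x += 0.56·cos θ, y += 0.56·sin θ → (-8.9425, 18.8298, 123.0000°)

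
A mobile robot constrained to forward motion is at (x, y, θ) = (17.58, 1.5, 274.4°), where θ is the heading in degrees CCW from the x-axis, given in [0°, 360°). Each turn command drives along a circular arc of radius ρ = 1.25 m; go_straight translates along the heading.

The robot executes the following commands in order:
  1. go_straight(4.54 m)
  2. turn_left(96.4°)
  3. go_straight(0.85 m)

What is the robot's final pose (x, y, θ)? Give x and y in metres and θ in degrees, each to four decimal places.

(20.2438, -3.9993, 10.8000°)

set_pose: (x, y, θ) = (17.5800, 1.5000, 274.4000°), ρ = 1.25
go_straight(4.54): x += 4.54·cos θ, y += 4.54·sin θ → (17.9283, -3.0266, 274.4000°)
turn_left(96.4°): centre at ρ to the left, rotate +96.4° → (19.4088, -4.1586, 370.8000° ≡ 10.8000°)
go_straight(0.85): x += 0.85·cos θ, y += 0.85·sin θ → (20.2438, -3.9993, 10.8000°)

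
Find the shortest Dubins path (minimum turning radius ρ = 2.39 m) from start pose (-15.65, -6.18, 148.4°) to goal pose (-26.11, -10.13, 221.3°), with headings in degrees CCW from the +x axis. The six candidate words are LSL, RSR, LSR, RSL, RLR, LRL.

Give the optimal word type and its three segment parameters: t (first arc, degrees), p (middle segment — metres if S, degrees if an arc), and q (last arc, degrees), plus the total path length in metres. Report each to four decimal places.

LSL: t = 57.5294°, p = 8.4844 m, q = 15.3706°, L = 11.5253 m

Let ψ = atan2(Δy, Δx) = atan2(-3.95, -10.46) = -159.3120° be the start→goal bearing.
Normalize: d = |goal − start| / ρ = 11.180970/2.39 = 4.678230, α = (θ_start − ψ) mod 360° = 307.7120° = 5.370588 rad, β = (θ_goal − ψ) mod 360° = 20.6120° = 0.359747 rad.
Common terms: sin α = -0.791095, cos α = 0.611693, sin β = 0.352038, cos β = 0.935986, cos(α−β) = 0.294040, d² = 21.885839. Work in radians in the unit-radius frame; every candidate has L = ρ·(t + p + q).
LSL: p² = 2 + d² − 2cos(α−β) + 2d(sin α − sin β) = 12.602078; p = √p² = 3.549941; φ = atan2(cos β − cos α, d + sin α − sin β) = 0.091479 rad; t = (φ − α) mod 2π = 1.004077 rad, q = (β − φ) mod 2π = 0.268268 rad → L = 2.39·(1.004077 + 3.549941 + 0.268268) = 2.39·4.822286 = 11.525262 m
RSR: p² = 2 + d² − 2cos(α−β) + 2d(sin β − sin α) = 33.993439; p = √p² = 5.830389; φ = atan2(cos α − cos β, d − sin α + sin β) = -0.055650 rad; t = (α − φ) mod 2π = 5.426238 rad, q = (φ − β) mod 2π = 5.867788 rad → L = 2.39·(5.426238 + 5.830389 + 5.867788) = 2.39·17.124415 = 40.927351 m
LSR: p² = d² − 2 + 2cos(α−β) + 2d(sin α + sin β) = 16.365895; p = √p² = 4.045478; φ = atan2(−cos α − cos β, d + sin α + sin β) − atan2(−2, p) = 0.109087 rad; t = (φ − α) mod 2π = 1.021684 rad, q = (φ − β) mod 2π = 6.032525 rad → L = 2.39·(1.021684 + 4.045478 + 6.032525) = 2.39·11.099687 = 26.528253 m
RSL: p² = d² − 2 + 2cos(α−β) − 2d(sin α + sin β) = 24.581944; p = √p² = 4.958018; φ = atan2(cos α + cos β, d − sin α − sin β) − atan2(2, p) = -0.089728 rad; t = (α − φ) mod 2π = 5.460316 rad, q = (β − φ) mod 2π = 0.449475 rad → L = 2.39·(5.460316 + 4.958018 + 0.449475) = 2.39·10.867809 = 25.974063 m
RLR: c = (6 − d² + 2cos(α−β) + 2d(sin α − sin β))/8 = -3.249180, |c| > 1 → infeasible
LRL: c = (6 − d² + 2cos(α−β) − 2d(sin α − sin β))/8 = -0.575260; p = 2π − arccos c = 4.099467 rad; φ = atan2(cos β − cos α, d + sin α − sin β) = 0.091479 rad; t = (φ − α + p/2) mod 2π = 3.053811 rad, q = (β − α − t + p) mod 2π = 2.318002 rad → L = 2.39·(3.053811 + 4.099467 + 2.318002) = 2.39·9.471280 = 22.636359 m
Shortest: LSL with L = 11.525262 m ≈ 11.5253 m
Convert LSL to answer units (arcs ×180/π): t = 1.004077·180/π = 57.5294°, p = ρ·p = 2.39·3.549941 = 8.4844 m, q = 0.268268·180/π = 15.3706°, L = 11.5253 m.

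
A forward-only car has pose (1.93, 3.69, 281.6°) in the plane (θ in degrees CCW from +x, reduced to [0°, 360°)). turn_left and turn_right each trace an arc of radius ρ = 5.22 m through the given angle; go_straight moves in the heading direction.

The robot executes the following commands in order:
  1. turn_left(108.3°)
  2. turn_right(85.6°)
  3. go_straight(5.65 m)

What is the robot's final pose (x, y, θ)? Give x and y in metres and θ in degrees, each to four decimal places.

(19.7438, -6.0366, 304.3000°)

set_pose: (x, y, θ) = (1.9300, 3.6900, 281.6000°), ρ = 5.22
turn_left(108.3°): centre at ρ to the left, rotate +108.3° → (9.6455, 0.2144, 389.9000° ≡ 29.9000°)
turn_right(85.6°): centre at ρ to the right, rotate −85.6° → (16.5598, -1.3692, -55.7000° ≡ 304.3000°)
go_straight(5.65): x += 5.65·cos θ, y += 5.65·sin θ → (19.7438, -6.0366, 304.3000°)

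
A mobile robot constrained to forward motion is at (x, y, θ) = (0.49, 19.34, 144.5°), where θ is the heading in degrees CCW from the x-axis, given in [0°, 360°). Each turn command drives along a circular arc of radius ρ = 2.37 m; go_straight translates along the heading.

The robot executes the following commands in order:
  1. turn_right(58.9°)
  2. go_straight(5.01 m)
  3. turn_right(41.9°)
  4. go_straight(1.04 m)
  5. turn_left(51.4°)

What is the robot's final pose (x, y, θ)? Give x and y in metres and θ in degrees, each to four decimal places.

set_pose: (x, y, θ) = (0.4900, 19.3400, 144.5000°), ρ = 2.37
turn_right(58.9°): centre at ρ to the right, rotate −58.9° → (-0.4967, 21.4513, 85.6000°)
go_straight(5.01): x += 5.01·cos θ, y += 5.01·sin θ → (-0.1124, 26.4465, 85.6000°)
turn_right(41.9°): centre at ρ to the right, rotate −41.9° → (0.6132, 27.9781, 43.7000°)
go_straight(1.04): x += 1.04·cos θ, y += 1.04·sin θ → (1.3651, 28.6966, 43.7000°)
turn_left(51.4°): centre at ρ to the left, rotate +51.4° → (2.0883, 30.6207, 95.1000°)

(2.0883, 30.6207, 95.1000°)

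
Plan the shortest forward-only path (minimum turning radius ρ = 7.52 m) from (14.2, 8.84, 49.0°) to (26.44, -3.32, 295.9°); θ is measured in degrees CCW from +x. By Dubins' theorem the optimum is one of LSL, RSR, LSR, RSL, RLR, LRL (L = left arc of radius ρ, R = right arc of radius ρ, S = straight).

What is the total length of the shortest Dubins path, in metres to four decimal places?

42.8624 m

Let ψ = atan2(Δy, Δx) = atan2(-12.16, 12.24) = -44.8121° be the start→goal bearing.
Normalize: d = |goal − start| / ρ = 17.253498/7.52 = 2.294348, α = (θ_start − ψ) mod 360° = 93.8121° = 1.637331 rad, β = (θ_goal − ψ) mod 360° = 340.7121° = 5.946549 rad.
Common terms: sin α = 0.997787, cos α = -0.066485, sin β = -0.330314, cos β = 0.943871, cos(α−β) = -0.392337, d² = 5.264033. Work in radians in the unit-radius frame; every candidate has L = ρ·(t + p + q).
LSL: p² = 2 + d² − 2cos(α−β) + 2d(sin α − sin β) = 14.142963; p = √p² = 3.760713; φ = atan2(cos β − cos α, d + sin α − sin β) = 0.272003 rad; t = (φ − α) mod 2π = 4.917857 rad, q = (β − φ) mod 2π = 5.674546 rad → L = 7.52·(4.917857 + 3.760713 + 5.674546) = 7.52·14.353116 = 107.935435 m
RSR: p² = 2 + d² − 2cos(α−β) + 2d(sin β − sin α) = 1.954452; p = √p² = 1.398017; φ = atan2(cos α − cos β, d − sin α + sin β) = -0.807711 rad; t = (α − φ) mod 2π = 2.445041 rad, q = (φ − β) mod 2π = 5.812111 rad → L = 7.52·(2.445041 + 1.398017 + 5.812111) = 7.52·9.655170 = 72.606878 m
LSR: p² = d² − 2 + 2cos(α−β) + 2d(sin α + sin β) = 5.542191; p = √p² = 2.354186; φ = atan2(−cos α − cos β, d + sin α + sin β) − atan2(−2, p) = 0.416237 rad; t = (φ − α) mod 2π = 5.062091 rad, q = (φ − β) mod 2π = 0.752874 rad → L = 7.52·(5.062091 + 2.354186 + 0.752874) = 7.52·8.169151 = 61.432014 m
RSL: p² = d² − 2 + 2cos(α−β) − 2d(sin α + sin β) = -0.583472 < 0 → infeasible
RLR: c = (6 − d² + 2cos(α−β) + 2d(sin α − sin β))/8 = 0.755693; p = 2π − arccos c = 5.569101 rad; φ = atan2(cos α − cos β, d − sin α + sin β) = -0.807711 rad; t = (α − φ + p/2) mod 2π = 5.229592 rad, q = (α − β − t + p) mod 2π = 2.313477 rad → L = 7.52·(5.229592 + 5.569101 + 2.313477) = 7.52·13.112170 = 98.603518 m
LRL: c = (6 − d² + 2cos(α−β) − 2d(sin α − sin β))/8 = -0.767870; p = 2π − arccos c = 3.836879 rad; φ = atan2(cos β − cos α, d + sin α − sin β) = 0.272003 rad; t = (φ − α + p/2) mod 2π = 0.553111 rad, q = (β − α − t + p) mod 2π = 1.309800 rad → L = 7.52·(0.553111 + 3.836879 + 1.309800) = 7.52·5.699790 = 42.862423 m
Shortest: LRL with L = 42.862423 m ≈ 42.8624 m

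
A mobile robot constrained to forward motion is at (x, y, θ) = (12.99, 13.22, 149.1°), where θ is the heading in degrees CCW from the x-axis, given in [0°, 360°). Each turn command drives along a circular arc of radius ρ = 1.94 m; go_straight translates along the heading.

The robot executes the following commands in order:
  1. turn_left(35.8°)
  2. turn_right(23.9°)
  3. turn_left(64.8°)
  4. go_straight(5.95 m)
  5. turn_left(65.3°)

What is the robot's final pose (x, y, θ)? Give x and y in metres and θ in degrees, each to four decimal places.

(4.4410, 6.7885, 291.1000°)

set_pose: (x, y, θ) = (12.9900, 13.2200, 149.1000°), ρ = 1.94
turn_left(35.8°): centre at ρ to the left, rotate +35.8° → (11.8280, 13.4883, 184.9000°)
turn_right(23.9°): centre at ρ to the right, rotate −23.9° → (11.0307, 13.5869, 161.0000°)
turn_left(64.8°): centre at ρ to the left, rotate +64.8° → (9.0083, 13.1051, 225.8000°)
go_straight(5.95): x += 5.95·cos θ, y += 5.95·sin θ → (4.8602, 8.8394, 225.8000°)
turn_left(65.3°): centre at ρ to the left, rotate +65.3° → (4.4410, 6.7885, 291.1000°)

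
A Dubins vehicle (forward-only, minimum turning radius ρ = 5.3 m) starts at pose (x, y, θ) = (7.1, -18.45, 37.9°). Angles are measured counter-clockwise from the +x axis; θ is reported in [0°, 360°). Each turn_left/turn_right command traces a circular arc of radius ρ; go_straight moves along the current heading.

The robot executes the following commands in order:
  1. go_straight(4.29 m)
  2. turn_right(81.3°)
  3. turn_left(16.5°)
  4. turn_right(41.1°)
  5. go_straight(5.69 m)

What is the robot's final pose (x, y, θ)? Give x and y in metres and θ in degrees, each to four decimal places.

set_pose: (x, y, θ) = (7.1000, -18.4500, 37.9000°), ρ = 5.3
go_straight(4.29): x += 4.29·cos θ, y += 4.29·sin θ → (10.4852, -15.8147, 37.9000°)
turn_right(81.3°): centre at ρ to the right, rotate −81.3° → (17.3824, -16.1460, -43.4000° ≡ 316.6000°)
turn_left(16.5°): centre at ρ to the left, rotate +16.5° → (18.6261, -17.0217, 333.1000°)
turn_right(41.1°): centre at ρ to the right, rotate −41.1° → (21.1423, -19.7628, 292.0000°)
go_straight(5.69): x += 5.69·cos θ, y += 5.69·sin θ → (23.2738, -25.0385, 292.0000°)

(23.2738, -25.0385, 292.0000°)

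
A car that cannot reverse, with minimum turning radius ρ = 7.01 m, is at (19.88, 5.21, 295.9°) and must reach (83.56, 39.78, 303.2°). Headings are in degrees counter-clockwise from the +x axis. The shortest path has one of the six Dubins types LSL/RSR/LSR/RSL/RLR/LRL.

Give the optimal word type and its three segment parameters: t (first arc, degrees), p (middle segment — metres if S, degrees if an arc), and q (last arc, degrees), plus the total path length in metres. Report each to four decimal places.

LSR: t = 106.2177°, p = 56.7641 m, q = 98.9177°, L = 81.8619 m

Let ψ = atan2(Δy, Δx) = atan2(34.57, 63.68) = 28.4962° be the start→goal bearing.
Normalize: d = |goal − start| / ρ = 72.458452/7.01 = 10.336441, α = (θ_start − ψ) mod 360° = 267.4038° = 4.667076 rad, β = (θ_goal − ψ) mod 360° = 274.7038° = 4.794485 rad.
Common terms: sin α = -0.998974, cos α = -0.045297, sin β = -0.996632, cos β = 0.082004, cos(α−β) = 0.991894, d² = 106.842015. Work in radians in the unit-radius frame; every candidate has L = ρ·(t + p + q).
LSL: p² = 2 + d² − 2cos(α−β) + 2d(sin α − sin β) = 106.809820; p = √p² = 10.334884; φ = atan2(cos β − cos α, d + sin α − sin β) = 0.012318 rad; t = (φ − α) mod 2π = 1.628427 rad, q = (β − φ) mod 2π = 4.782167 rad → L = 7.01·(1.628427 + 10.334884 + 4.782167) = 7.01·16.745478 = 117.385801 m
RSR: p² = 2 + d² − 2cos(α−β) + 2d(sin β − sin α) = 106.906633; p = √p² = 10.339566; φ = atan2(cos α − cos β, d − sin α + sin β) = -0.012312 rad; t = (α − φ) mod 2π = 4.679389 rad, q = (φ − β) mod 2π = 1.476388 rad → L = 7.01·(4.679389 + 10.339566 + 1.476388) = 7.01·16.495343 = 115.632352 m
LSR: p² = d² − 2 + 2cos(α−β) + 2d(sin α + sin β) = 65.570885; p = √p² = 8.097585; φ = atan2(−cos α − cos β, d + sin α + sin β) − atan2(−2, p) = 0.237740 rad; t = (φ − α) mod 2π = 1.853849 rad, q = (φ − β) mod 2π = 1.726440 rad → L = 7.01·(1.853849 + 8.097585 + 1.726440) = 7.01·11.677875 = 81.861904 m
RSL: p² = d² − 2 + 2cos(α−β) − 2d(sin α + sin β) = 148.080722; p = √p² = 12.168842; φ = atan2(cos α + cos β, d − sin α − sin β) − atan2(2, p) = -0.159921 rad; t = (α − φ) mod 2π = 4.826997 rad, q = (β − φ) mod 2π = 4.954407 rad → L = 7.01·(4.826997 + 12.168842 + 4.954407) = 7.01·21.950246 = 153.871226 m
RLR: c = (6 − d² + 2cos(α−β) + 2d(sin α − sin β))/8 = -12.363329, |c| > 1 → infeasible
LRL: c = (6 − d² + 2cos(α−β) − 2d(sin α − sin β))/8 = -12.351227, |c| > 1 → infeasible
Shortest: LSR with L = 81.861904 m ≈ 81.8619 m
Convert LSR to answer units (arcs ×180/π): t = 1.853849·180/π = 106.2177°, p = ρ·p = 7.01·8.097585 = 56.7641 m, q = 1.726440·180/π = 98.9177°, L = 81.8619 m.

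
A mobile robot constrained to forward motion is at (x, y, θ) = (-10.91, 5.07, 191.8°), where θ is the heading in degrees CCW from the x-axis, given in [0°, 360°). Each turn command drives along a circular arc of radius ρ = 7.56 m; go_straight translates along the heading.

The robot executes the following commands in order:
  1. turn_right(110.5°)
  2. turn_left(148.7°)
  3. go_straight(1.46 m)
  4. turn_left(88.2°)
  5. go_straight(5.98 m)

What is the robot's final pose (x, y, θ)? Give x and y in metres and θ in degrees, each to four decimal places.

set_pose: (x, y, θ) = (-10.9100, 5.0700, 191.8000°), ρ = 7.56
turn_right(110.5°): centre at ρ to the right, rotate −110.5° → (-19.9290, 13.6138, 81.3000°)
turn_left(148.7°): centre at ρ to the left, rotate +148.7° → (-33.1933, 19.6168, 230.0000°)
go_straight(1.46): x += 1.46·cos θ, y += 1.46·sin θ → (-34.1318, 18.4984, 230.0000°)
turn_left(88.2°): centre at ρ to the left, rotate +88.2° → (-33.3795, 8.0031, 318.2000°)
go_straight(5.98): x += 5.98·cos θ, y += 5.98·sin θ → (-28.9215, 4.0172, 318.2000°)

(-28.9215, 4.0172, 318.2000°)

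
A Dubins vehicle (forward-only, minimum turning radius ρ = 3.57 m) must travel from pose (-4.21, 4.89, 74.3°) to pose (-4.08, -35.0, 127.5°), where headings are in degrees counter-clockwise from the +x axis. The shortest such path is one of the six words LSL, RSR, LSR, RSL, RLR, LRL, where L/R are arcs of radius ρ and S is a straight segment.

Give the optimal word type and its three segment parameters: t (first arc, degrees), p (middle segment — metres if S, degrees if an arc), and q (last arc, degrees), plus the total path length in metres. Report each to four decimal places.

Let ψ = atan2(Δy, Δx) = atan2(-39.89, 0.13) = -89.8133° be the start→goal bearing.
Normalize: d = |goal − start| / ρ = 39.890212/3.57 = 11.173729, α = (θ_start − ψ) mod 360° = 164.1133° = 2.864317 rad, β = (θ_goal − ψ) mod 360° = 217.3133° = 3.792832 rad.
Common terms: sin α = 0.273736, cos α = -0.961805, sin β = -0.606173, cos β = -0.795333, cos(α−β) = 0.599024, d² = 124.852215. Work in radians in the unit-radius frame; every candidate has L = ρ·(t + p + q).
LSL: p² = 2 + d² − 2cos(α−β) + 2d(sin α − sin β) = 145.317899; p = √p² = 12.054787; φ = atan2(cos β − cos α, d + sin α − sin β) = 0.013810 rad; t = (φ − α) mod 2π = 3.432678 rad, q = (β − φ) mod 2π = 3.779022 rad → L = 3.57·(3.432678 + 12.054787 + 3.779022) = 3.57·19.266488 = 68.781362 m
RSR: p² = 2 + d² − 2cos(α−β) + 2d(sin β − sin α) = 105.990438; p = √p² = 10.295166; φ = atan2(cos α − cos β, d − sin α + sin β) = -0.016171 rad; t = (α − φ) mod 2π = 2.880488 rad, q = (φ − β) mod 2π = 2.474183 rad → L = 3.57·(2.880488 + 10.295166 + 2.474183) = 3.57·15.649836 = 55.869914 m
LSR: p² = d² − 2 + 2cos(α−β) + 2d(sin α + sin β) = 116.621156; p = √p² = 10.799128; φ = atan2(−cos α − cos β, d + sin α + sin β) − atan2(−2, p) = 0.343806 rad; t = (φ − α) mod 2π = 3.762675 rad, q = (φ − β) mod 2π = 2.834159 rad → L = 3.57·(3.762675 + 10.799128 + 2.834159) = 3.57·17.395962 = 62.103583 m
RSL: p² = d² − 2 + 2cos(α−β) − 2d(sin α + sin β) = 131.479369; p = √p² = 11.466445; φ = atan2(cos α + cos β, d − sin α − sin β) − atan2(2, p) = -0.324227 rad; t = (α − φ) mod 2π = 3.188544 rad, q = (β − φ) mod 2π = 4.117059 rad → L = 3.57·(3.188544 + 11.466445 + 4.117059) = 3.57·18.772048 = 67.016211 m
RLR: c = (6 − d² + 2cos(α−β) + 2d(sin α − sin β))/8 = -12.248805, |c| > 1 → infeasible
LRL: c = (6 − d² + 2cos(α−β) − 2d(sin α − sin β))/8 = -17.164737, |c| > 1 → infeasible
Shortest: RSR with L = 55.869914 m ≈ 55.8699 m
Convert RSR to answer units (arcs ×180/π): t = 2.880488·180/π = 165.0398°, p = ρ·p = 3.57·10.295166 = 36.7537 m, q = 2.474183·180/π = 141.7602°, L = 55.8699 m.

RSR: t = 165.0398°, p = 36.7537 m, q = 141.7602°, L = 55.8699 m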